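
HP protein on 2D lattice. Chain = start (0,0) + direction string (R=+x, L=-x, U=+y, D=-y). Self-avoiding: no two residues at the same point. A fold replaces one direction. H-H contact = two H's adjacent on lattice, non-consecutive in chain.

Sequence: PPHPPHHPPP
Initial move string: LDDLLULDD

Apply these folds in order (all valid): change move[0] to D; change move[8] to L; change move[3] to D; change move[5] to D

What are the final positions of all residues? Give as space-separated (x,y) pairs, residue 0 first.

Initial moves: LDDLLULDD
Fold: move[0]->D => DDDLLULDD (positions: [(0, 0), (0, -1), (0, -2), (0, -3), (-1, -3), (-2, -3), (-2, -2), (-3, -2), (-3, -3), (-3, -4)])
Fold: move[8]->L => DDDLLULDL (positions: [(0, 0), (0, -1), (0, -2), (0, -3), (-1, -3), (-2, -3), (-2, -2), (-3, -2), (-3, -3), (-4, -3)])
Fold: move[3]->D => DDDDLULDL (positions: [(0, 0), (0, -1), (0, -2), (0, -3), (0, -4), (-1, -4), (-1, -3), (-2, -3), (-2, -4), (-3, -4)])
Fold: move[5]->D => DDDDLDLDL (positions: [(0, 0), (0, -1), (0, -2), (0, -3), (0, -4), (-1, -4), (-1, -5), (-2, -5), (-2, -6), (-3, -6)])

Answer: (0,0) (0,-1) (0,-2) (0,-3) (0,-4) (-1,-4) (-1,-5) (-2,-5) (-2,-6) (-3,-6)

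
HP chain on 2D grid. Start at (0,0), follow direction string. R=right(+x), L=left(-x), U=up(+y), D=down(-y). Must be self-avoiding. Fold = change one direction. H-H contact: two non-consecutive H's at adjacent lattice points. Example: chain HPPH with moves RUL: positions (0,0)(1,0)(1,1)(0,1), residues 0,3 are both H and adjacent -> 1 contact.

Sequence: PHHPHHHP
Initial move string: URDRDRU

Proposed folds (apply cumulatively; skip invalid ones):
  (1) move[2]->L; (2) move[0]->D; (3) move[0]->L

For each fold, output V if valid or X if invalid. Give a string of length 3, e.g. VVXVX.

Answer: XVX

Derivation:
Initial: URDRDRU -> [(0, 0), (0, 1), (1, 1), (1, 0), (2, 0), (2, -1), (3, -1), (3, 0)]
Fold 1: move[2]->L => URLRDRU INVALID (collision), skipped
Fold 2: move[0]->D => DRDRDRU VALID
Fold 3: move[0]->L => LRDRDRU INVALID (collision), skipped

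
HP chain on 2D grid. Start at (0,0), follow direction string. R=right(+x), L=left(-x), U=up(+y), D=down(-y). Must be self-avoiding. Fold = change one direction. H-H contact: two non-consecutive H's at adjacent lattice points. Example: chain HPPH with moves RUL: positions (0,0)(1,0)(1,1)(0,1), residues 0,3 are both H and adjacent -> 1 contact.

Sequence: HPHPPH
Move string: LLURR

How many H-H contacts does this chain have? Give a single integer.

Positions: [(0, 0), (-1, 0), (-2, 0), (-2, 1), (-1, 1), (0, 1)]
H-H contact: residue 0 @(0,0) - residue 5 @(0, 1)

Answer: 1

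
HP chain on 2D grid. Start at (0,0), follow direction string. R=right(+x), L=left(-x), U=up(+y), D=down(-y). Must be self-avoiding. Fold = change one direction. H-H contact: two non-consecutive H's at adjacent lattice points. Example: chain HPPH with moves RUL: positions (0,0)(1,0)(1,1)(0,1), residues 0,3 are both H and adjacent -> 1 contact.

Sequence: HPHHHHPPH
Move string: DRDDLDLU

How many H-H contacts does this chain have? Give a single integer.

Answer: 1

Derivation:
Positions: [(0, 0), (0, -1), (1, -1), (1, -2), (1, -3), (0, -3), (0, -4), (-1, -4), (-1, -3)]
H-H contact: residue 5 @(0,-3) - residue 8 @(-1, -3)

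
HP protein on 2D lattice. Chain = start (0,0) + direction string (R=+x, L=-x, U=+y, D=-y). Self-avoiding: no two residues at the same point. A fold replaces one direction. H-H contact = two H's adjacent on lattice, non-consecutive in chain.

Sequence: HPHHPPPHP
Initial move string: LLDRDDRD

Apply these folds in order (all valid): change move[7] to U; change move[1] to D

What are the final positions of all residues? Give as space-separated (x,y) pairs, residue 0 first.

Answer: (0,0) (-1,0) (-1,-1) (-1,-2) (0,-2) (0,-3) (0,-4) (1,-4) (1,-3)

Derivation:
Initial moves: LLDRDDRD
Fold: move[7]->U => LLDRDDRU (positions: [(0, 0), (-1, 0), (-2, 0), (-2, -1), (-1, -1), (-1, -2), (-1, -3), (0, -3), (0, -2)])
Fold: move[1]->D => LDDRDDRU (positions: [(0, 0), (-1, 0), (-1, -1), (-1, -2), (0, -2), (0, -3), (0, -4), (1, -4), (1, -3)])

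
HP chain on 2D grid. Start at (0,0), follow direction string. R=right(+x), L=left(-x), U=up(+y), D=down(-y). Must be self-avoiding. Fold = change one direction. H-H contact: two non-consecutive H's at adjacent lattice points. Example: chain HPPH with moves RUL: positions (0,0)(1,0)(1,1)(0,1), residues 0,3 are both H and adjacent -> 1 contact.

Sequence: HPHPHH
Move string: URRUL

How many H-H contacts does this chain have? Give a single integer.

Positions: [(0, 0), (0, 1), (1, 1), (2, 1), (2, 2), (1, 2)]
H-H contact: residue 2 @(1,1) - residue 5 @(1, 2)

Answer: 1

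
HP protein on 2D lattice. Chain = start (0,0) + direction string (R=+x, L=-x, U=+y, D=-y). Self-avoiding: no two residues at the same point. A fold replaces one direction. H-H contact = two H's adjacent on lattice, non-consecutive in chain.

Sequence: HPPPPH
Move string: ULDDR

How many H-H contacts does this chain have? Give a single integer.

Answer: 1

Derivation:
Positions: [(0, 0), (0, 1), (-1, 1), (-1, 0), (-1, -1), (0, -1)]
H-H contact: residue 0 @(0,0) - residue 5 @(0, -1)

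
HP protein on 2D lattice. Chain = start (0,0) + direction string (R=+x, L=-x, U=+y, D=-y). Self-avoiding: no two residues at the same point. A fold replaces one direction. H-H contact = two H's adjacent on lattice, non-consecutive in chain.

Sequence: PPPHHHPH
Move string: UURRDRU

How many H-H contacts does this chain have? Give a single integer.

Answer: 1

Derivation:
Positions: [(0, 0), (0, 1), (0, 2), (1, 2), (2, 2), (2, 1), (3, 1), (3, 2)]
H-H contact: residue 4 @(2,2) - residue 7 @(3, 2)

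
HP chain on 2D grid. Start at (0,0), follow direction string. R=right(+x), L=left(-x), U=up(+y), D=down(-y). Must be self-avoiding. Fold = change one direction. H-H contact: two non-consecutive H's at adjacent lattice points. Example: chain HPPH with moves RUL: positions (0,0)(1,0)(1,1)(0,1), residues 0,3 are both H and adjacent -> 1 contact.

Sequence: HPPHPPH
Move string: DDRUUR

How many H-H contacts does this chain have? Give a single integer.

Positions: [(0, 0), (0, -1), (0, -2), (1, -2), (1, -1), (1, 0), (2, 0)]
No H-H contacts found.

Answer: 0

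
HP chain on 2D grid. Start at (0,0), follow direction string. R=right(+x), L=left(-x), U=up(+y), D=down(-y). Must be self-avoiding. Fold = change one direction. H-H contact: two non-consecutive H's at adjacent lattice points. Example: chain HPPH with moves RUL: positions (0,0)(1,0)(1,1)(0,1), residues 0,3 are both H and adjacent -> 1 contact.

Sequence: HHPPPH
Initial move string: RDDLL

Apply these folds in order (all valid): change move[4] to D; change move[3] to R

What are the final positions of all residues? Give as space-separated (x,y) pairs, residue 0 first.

Initial moves: RDDLL
Fold: move[4]->D => RDDLD (positions: [(0, 0), (1, 0), (1, -1), (1, -2), (0, -2), (0, -3)])
Fold: move[3]->R => RDDRD (positions: [(0, 0), (1, 0), (1, -1), (1, -2), (2, -2), (2, -3)])

Answer: (0,0) (1,0) (1,-1) (1,-2) (2,-2) (2,-3)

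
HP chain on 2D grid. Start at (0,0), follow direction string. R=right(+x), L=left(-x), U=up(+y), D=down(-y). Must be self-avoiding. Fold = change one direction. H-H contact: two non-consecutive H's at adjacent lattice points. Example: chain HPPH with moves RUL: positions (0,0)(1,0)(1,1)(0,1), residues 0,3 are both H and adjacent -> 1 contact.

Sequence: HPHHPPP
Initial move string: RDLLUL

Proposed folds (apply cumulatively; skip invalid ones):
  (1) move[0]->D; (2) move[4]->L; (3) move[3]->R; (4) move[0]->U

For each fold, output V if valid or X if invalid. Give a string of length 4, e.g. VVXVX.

Answer: VVXX

Derivation:
Initial: RDLLUL -> [(0, 0), (1, 0), (1, -1), (0, -1), (-1, -1), (-1, 0), (-2, 0)]
Fold 1: move[0]->D => DDLLUL VALID
Fold 2: move[4]->L => DDLLLL VALID
Fold 3: move[3]->R => DDLRLL INVALID (collision), skipped
Fold 4: move[0]->U => UDLLLL INVALID (collision), skipped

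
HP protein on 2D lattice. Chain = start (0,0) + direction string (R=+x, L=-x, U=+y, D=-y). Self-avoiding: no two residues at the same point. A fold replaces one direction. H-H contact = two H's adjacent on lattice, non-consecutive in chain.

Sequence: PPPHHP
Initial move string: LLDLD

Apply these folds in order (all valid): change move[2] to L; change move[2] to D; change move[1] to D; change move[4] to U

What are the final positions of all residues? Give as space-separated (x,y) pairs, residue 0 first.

Initial moves: LLDLD
Fold: move[2]->L => LLLLD (positions: [(0, 0), (-1, 0), (-2, 0), (-3, 0), (-4, 0), (-4, -1)])
Fold: move[2]->D => LLDLD (positions: [(0, 0), (-1, 0), (-2, 0), (-2, -1), (-3, -1), (-3, -2)])
Fold: move[1]->D => LDDLD (positions: [(0, 0), (-1, 0), (-1, -1), (-1, -2), (-2, -2), (-2, -3)])
Fold: move[4]->U => LDDLU (positions: [(0, 0), (-1, 0), (-1, -1), (-1, -2), (-2, -2), (-2, -1)])

Answer: (0,0) (-1,0) (-1,-1) (-1,-2) (-2,-2) (-2,-1)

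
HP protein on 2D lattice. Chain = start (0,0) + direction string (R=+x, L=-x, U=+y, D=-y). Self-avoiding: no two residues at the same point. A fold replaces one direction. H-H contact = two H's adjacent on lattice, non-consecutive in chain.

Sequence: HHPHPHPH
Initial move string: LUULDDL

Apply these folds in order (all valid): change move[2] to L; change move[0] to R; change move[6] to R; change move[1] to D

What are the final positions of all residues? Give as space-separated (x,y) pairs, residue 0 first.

Answer: (0,0) (1,0) (1,-1) (0,-1) (-1,-1) (-1,-2) (-1,-3) (0,-3)

Derivation:
Initial moves: LUULDDL
Fold: move[2]->L => LULLDDL (positions: [(0, 0), (-1, 0), (-1, 1), (-2, 1), (-3, 1), (-3, 0), (-3, -1), (-4, -1)])
Fold: move[0]->R => RULLDDL (positions: [(0, 0), (1, 0), (1, 1), (0, 1), (-1, 1), (-1, 0), (-1, -1), (-2, -1)])
Fold: move[6]->R => RULLDDR (positions: [(0, 0), (1, 0), (1, 1), (0, 1), (-1, 1), (-1, 0), (-1, -1), (0, -1)])
Fold: move[1]->D => RDLLDDR (positions: [(0, 0), (1, 0), (1, -1), (0, -1), (-1, -1), (-1, -2), (-1, -3), (0, -3)])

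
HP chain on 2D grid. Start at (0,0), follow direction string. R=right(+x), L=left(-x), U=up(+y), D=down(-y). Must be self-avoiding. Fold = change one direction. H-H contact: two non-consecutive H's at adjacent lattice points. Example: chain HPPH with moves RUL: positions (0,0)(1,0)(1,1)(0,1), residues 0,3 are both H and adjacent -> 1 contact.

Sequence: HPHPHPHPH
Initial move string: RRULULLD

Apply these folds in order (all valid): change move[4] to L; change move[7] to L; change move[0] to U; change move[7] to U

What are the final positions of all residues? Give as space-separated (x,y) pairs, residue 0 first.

Answer: (0,0) (0,1) (1,1) (1,2) (0,2) (-1,2) (-2,2) (-3,2) (-3,3)

Derivation:
Initial moves: RRULULLD
Fold: move[4]->L => RRULLLLD (positions: [(0, 0), (1, 0), (2, 0), (2, 1), (1, 1), (0, 1), (-1, 1), (-2, 1), (-2, 0)])
Fold: move[7]->L => RRULLLLL (positions: [(0, 0), (1, 0), (2, 0), (2, 1), (1, 1), (0, 1), (-1, 1), (-2, 1), (-3, 1)])
Fold: move[0]->U => URULLLLL (positions: [(0, 0), (0, 1), (1, 1), (1, 2), (0, 2), (-1, 2), (-2, 2), (-3, 2), (-4, 2)])
Fold: move[7]->U => URULLLLU (positions: [(0, 0), (0, 1), (1, 1), (1, 2), (0, 2), (-1, 2), (-2, 2), (-3, 2), (-3, 3)])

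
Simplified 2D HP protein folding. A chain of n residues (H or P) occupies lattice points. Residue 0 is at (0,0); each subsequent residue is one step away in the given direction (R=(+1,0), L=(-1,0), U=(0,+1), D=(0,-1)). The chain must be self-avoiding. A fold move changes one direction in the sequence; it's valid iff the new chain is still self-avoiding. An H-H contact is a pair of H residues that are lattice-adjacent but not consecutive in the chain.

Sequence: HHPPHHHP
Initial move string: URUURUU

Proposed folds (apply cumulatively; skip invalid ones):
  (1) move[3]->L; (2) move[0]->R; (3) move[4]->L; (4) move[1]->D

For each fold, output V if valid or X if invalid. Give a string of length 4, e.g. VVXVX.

Initial: URUURUU -> [(0, 0), (0, 1), (1, 1), (1, 2), (1, 3), (2, 3), (2, 4), (2, 5)]
Fold 1: move[3]->L => URULRUU INVALID (collision), skipped
Fold 2: move[0]->R => RRUURUU VALID
Fold 3: move[4]->L => RRUULUU VALID
Fold 4: move[1]->D => RDUULUU INVALID (collision), skipped

Answer: XVVX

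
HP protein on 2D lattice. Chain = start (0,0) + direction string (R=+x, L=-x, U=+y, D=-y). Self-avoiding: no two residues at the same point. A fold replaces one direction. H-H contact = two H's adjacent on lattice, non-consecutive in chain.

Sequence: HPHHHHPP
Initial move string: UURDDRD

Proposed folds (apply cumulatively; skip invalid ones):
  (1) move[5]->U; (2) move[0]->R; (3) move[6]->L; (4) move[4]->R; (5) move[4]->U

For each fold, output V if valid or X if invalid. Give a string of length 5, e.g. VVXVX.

Answer: XVXVX

Derivation:
Initial: UURDDRD -> [(0, 0), (0, 1), (0, 2), (1, 2), (1, 1), (1, 0), (2, 0), (2, -1)]
Fold 1: move[5]->U => UURDDUD INVALID (collision), skipped
Fold 2: move[0]->R => RURDDRD VALID
Fold 3: move[6]->L => RURDDRL INVALID (collision), skipped
Fold 4: move[4]->R => RURDRRD VALID
Fold 5: move[4]->U => RURDURD INVALID (collision), skipped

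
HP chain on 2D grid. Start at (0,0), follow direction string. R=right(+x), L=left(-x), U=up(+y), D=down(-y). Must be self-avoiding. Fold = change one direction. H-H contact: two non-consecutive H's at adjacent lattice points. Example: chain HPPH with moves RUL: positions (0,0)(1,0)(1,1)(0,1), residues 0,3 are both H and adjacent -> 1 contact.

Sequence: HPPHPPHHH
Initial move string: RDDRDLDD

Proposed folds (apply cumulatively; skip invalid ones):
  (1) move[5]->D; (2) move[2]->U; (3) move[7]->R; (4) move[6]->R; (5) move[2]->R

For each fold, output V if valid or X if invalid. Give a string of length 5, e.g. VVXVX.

Answer: VXVVV

Derivation:
Initial: RDDRDLDD -> [(0, 0), (1, 0), (1, -1), (1, -2), (2, -2), (2, -3), (1, -3), (1, -4), (1, -5)]
Fold 1: move[5]->D => RDDRDDDD VALID
Fold 2: move[2]->U => RDURDDDD INVALID (collision), skipped
Fold 3: move[7]->R => RDDRDDDR VALID
Fold 4: move[6]->R => RDDRDDRR VALID
Fold 5: move[2]->R => RDRRDDRR VALID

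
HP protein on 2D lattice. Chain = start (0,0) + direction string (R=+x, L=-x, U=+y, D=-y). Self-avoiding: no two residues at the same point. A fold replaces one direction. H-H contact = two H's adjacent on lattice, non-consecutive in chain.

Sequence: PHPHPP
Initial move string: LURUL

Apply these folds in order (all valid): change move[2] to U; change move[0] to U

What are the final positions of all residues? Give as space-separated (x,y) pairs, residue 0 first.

Answer: (0,0) (0,1) (0,2) (0,3) (0,4) (-1,4)

Derivation:
Initial moves: LURUL
Fold: move[2]->U => LUUUL (positions: [(0, 0), (-1, 0), (-1, 1), (-1, 2), (-1, 3), (-2, 3)])
Fold: move[0]->U => UUUUL (positions: [(0, 0), (0, 1), (0, 2), (0, 3), (0, 4), (-1, 4)])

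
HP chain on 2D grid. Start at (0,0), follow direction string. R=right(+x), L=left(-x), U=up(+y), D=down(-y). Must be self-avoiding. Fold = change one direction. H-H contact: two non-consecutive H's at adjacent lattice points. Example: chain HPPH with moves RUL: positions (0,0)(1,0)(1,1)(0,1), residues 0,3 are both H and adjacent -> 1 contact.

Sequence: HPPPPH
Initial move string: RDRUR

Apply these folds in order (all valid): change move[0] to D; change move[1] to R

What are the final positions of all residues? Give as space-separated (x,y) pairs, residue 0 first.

Answer: (0,0) (0,-1) (1,-1) (2,-1) (2,0) (3,0)

Derivation:
Initial moves: RDRUR
Fold: move[0]->D => DDRUR (positions: [(0, 0), (0, -1), (0, -2), (1, -2), (1, -1), (2, -1)])
Fold: move[1]->R => DRRUR (positions: [(0, 0), (0, -1), (1, -1), (2, -1), (2, 0), (3, 0)])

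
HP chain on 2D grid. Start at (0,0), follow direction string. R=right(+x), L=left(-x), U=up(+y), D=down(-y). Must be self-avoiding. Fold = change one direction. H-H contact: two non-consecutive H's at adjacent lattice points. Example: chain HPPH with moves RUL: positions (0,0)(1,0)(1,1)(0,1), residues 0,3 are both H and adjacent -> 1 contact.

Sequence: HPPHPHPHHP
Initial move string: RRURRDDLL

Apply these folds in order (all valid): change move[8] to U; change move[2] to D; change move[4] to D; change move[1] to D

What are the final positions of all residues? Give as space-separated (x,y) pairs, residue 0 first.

Answer: (0,0) (1,0) (1,-1) (1,-2) (2,-2) (2,-3) (2,-4) (2,-5) (1,-5) (1,-4)

Derivation:
Initial moves: RRURRDDLL
Fold: move[8]->U => RRURRDDLU (positions: [(0, 0), (1, 0), (2, 0), (2, 1), (3, 1), (4, 1), (4, 0), (4, -1), (3, -1), (3, 0)])
Fold: move[2]->D => RRDRRDDLU (positions: [(0, 0), (1, 0), (2, 0), (2, -1), (3, -1), (4, -1), (4, -2), (4, -3), (3, -3), (3, -2)])
Fold: move[4]->D => RRDRDDDLU (positions: [(0, 0), (1, 0), (2, 0), (2, -1), (3, -1), (3, -2), (3, -3), (3, -4), (2, -4), (2, -3)])
Fold: move[1]->D => RDDRDDDLU (positions: [(0, 0), (1, 0), (1, -1), (1, -2), (2, -2), (2, -3), (2, -4), (2, -5), (1, -5), (1, -4)])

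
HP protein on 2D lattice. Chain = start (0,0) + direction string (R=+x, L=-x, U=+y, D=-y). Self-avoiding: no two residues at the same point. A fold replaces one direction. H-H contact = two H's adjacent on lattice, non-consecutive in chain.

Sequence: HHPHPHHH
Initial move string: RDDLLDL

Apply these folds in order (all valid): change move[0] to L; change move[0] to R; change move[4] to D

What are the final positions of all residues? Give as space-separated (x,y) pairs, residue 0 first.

Answer: (0,0) (1,0) (1,-1) (1,-2) (0,-2) (0,-3) (0,-4) (-1,-4)

Derivation:
Initial moves: RDDLLDL
Fold: move[0]->L => LDDLLDL (positions: [(0, 0), (-1, 0), (-1, -1), (-1, -2), (-2, -2), (-3, -2), (-3, -3), (-4, -3)])
Fold: move[0]->R => RDDLLDL (positions: [(0, 0), (1, 0), (1, -1), (1, -2), (0, -2), (-1, -2), (-1, -3), (-2, -3)])
Fold: move[4]->D => RDDLDDL (positions: [(0, 0), (1, 0), (1, -1), (1, -2), (0, -2), (0, -3), (0, -4), (-1, -4)])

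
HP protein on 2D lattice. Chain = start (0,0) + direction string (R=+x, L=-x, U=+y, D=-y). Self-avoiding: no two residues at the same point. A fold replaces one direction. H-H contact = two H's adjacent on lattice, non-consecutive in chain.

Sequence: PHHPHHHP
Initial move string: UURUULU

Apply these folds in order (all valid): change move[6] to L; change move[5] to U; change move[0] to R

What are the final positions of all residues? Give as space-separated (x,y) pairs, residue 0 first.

Initial moves: UURUULU
Fold: move[6]->L => UURUULL (positions: [(0, 0), (0, 1), (0, 2), (1, 2), (1, 3), (1, 4), (0, 4), (-1, 4)])
Fold: move[5]->U => UURUUUL (positions: [(0, 0), (0, 1), (0, 2), (1, 2), (1, 3), (1, 4), (1, 5), (0, 5)])
Fold: move[0]->R => RURUUUL (positions: [(0, 0), (1, 0), (1, 1), (2, 1), (2, 2), (2, 3), (2, 4), (1, 4)])

Answer: (0,0) (1,0) (1,1) (2,1) (2,2) (2,3) (2,4) (1,4)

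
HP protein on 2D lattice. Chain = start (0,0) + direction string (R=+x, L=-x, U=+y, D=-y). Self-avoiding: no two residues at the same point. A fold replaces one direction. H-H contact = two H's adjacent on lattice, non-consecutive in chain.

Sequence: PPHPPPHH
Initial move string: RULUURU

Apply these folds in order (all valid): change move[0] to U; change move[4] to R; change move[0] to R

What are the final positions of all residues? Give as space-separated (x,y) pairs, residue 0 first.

Answer: (0,0) (1,0) (1,1) (0,1) (0,2) (1,2) (2,2) (2,3)

Derivation:
Initial moves: RULUURU
Fold: move[0]->U => UULUURU (positions: [(0, 0), (0, 1), (0, 2), (-1, 2), (-1, 3), (-1, 4), (0, 4), (0, 5)])
Fold: move[4]->R => UULURRU (positions: [(0, 0), (0, 1), (0, 2), (-1, 2), (-1, 3), (0, 3), (1, 3), (1, 4)])
Fold: move[0]->R => RULURRU (positions: [(0, 0), (1, 0), (1, 1), (0, 1), (0, 2), (1, 2), (2, 2), (2, 3)])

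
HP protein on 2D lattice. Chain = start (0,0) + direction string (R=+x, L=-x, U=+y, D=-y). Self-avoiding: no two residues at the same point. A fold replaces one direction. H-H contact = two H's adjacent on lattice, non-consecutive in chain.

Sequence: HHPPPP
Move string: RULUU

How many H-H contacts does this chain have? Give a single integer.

Positions: [(0, 0), (1, 0), (1, 1), (0, 1), (0, 2), (0, 3)]
No H-H contacts found.

Answer: 0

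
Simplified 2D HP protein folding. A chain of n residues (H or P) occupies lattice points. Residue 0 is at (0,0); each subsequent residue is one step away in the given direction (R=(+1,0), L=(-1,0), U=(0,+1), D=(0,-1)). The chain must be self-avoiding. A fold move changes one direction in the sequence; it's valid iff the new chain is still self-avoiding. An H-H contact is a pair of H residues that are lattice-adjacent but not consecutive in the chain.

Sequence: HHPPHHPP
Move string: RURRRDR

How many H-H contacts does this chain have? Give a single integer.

Answer: 0

Derivation:
Positions: [(0, 0), (1, 0), (1, 1), (2, 1), (3, 1), (4, 1), (4, 0), (5, 0)]
No H-H contacts found.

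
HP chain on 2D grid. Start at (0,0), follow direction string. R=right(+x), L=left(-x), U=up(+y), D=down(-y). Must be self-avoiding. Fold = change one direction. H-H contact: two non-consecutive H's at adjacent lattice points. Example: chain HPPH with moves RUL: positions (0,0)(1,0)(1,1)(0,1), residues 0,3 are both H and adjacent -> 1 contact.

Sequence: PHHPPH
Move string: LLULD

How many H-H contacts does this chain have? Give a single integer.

Positions: [(0, 0), (-1, 0), (-2, 0), (-2, 1), (-3, 1), (-3, 0)]
H-H contact: residue 2 @(-2,0) - residue 5 @(-3, 0)

Answer: 1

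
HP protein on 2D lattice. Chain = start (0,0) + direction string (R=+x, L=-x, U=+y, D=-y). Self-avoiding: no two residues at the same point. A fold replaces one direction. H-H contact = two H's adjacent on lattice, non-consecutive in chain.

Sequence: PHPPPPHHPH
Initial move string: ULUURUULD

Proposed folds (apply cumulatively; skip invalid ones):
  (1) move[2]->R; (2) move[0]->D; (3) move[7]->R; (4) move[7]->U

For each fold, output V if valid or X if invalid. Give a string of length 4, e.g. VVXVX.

Initial: ULUURUULD -> [(0, 0), (0, 1), (-1, 1), (-1, 2), (-1, 3), (0, 3), (0, 4), (0, 5), (-1, 5), (-1, 4)]
Fold 1: move[2]->R => ULRURUULD INVALID (collision), skipped
Fold 2: move[0]->D => DLUURUULD VALID
Fold 3: move[7]->R => DLUURUURD VALID
Fold 4: move[7]->U => DLUURUUUD INVALID (collision), skipped

Answer: XVVX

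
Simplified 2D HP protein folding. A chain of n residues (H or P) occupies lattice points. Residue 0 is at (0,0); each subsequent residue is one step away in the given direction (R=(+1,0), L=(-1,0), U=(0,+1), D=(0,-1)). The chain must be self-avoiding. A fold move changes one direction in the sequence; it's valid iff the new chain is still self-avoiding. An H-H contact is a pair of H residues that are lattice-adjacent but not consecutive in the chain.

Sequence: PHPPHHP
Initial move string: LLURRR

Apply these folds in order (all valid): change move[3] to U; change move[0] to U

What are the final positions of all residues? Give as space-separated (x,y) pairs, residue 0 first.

Initial moves: LLURRR
Fold: move[3]->U => LLUURR (positions: [(0, 0), (-1, 0), (-2, 0), (-2, 1), (-2, 2), (-1, 2), (0, 2)])
Fold: move[0]->U => ULUURR (positions: [(0, 0), (0, 1), (-1, 1), (-1, 2), (-1, 3), (0, 3), (1, 3)])

Answer: (0,0) (0,1) (-1,1) (-1,2) (-1,3) (0,3) (1,3)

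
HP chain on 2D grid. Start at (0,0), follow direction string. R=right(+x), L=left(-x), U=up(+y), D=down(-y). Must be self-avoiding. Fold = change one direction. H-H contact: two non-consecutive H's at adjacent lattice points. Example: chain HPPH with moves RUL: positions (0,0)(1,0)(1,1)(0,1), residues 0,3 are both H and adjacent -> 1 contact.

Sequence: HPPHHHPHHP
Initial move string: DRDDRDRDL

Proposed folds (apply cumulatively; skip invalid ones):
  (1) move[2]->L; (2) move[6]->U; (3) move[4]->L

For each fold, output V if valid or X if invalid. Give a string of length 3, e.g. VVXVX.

Answer: XXV

Derivation:
Initial: DRDDRDRDL -> [(0, 0), (0, -1), (1, -1), (1, -2), (1, -3), (2, -3), (2, -4), (3, -4), (3, -5), (2, -5)]
Fold 1: move[2]->L => DRLDRDRDL INVALID (collision), skipped
Fold 2: move[6]->U => DRDDRDUDL INVALID (collision), skipped
Fold 3: move[4]->L => DRDDLDRDL VALID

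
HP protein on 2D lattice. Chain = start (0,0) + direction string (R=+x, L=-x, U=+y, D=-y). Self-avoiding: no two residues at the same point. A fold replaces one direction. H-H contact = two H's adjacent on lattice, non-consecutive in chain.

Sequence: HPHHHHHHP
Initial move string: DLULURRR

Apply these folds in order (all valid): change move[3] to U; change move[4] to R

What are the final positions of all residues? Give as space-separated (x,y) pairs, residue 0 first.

Initial moves: DLULURRR
Fold: move[3]->U => DLUUURRR (positions: [(0, 0), (0, -1), (-1, -1), (-1, 0), (-1, 1), (-1, 2), (0, 2), (1, 2), (2, 2)])
Fold: move[4]->R => DLUURRRR (positions: [(0, 0), (0, -1), (-1, -1), (-1, 0), (-1, 1), (0, 1), (1, 1), (2, 1), (3, 1)])

Answer: (0,0) (0,-1) (-1,-1) (-1,0) (-1,1) (0,1) (1,1) (2,1) (3,1)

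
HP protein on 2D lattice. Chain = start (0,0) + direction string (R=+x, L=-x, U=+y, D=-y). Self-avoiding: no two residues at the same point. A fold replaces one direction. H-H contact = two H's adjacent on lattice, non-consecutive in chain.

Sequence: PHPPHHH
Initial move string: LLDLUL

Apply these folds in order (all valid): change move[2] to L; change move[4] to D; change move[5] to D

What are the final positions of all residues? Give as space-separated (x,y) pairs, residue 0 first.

Initial moves: LLDLUL
Fold: move[2]->L => LLLLUL (positions: [(0, 0), (-1, 0), (-2, 0), (-3, 0), (-4, 0), (-4, 1), (-5, 1)])
Fold: move[4]->D => LLLLDL (positions: [(0, 0), (-1, 0), (-2, 0), (-3, 0), (-4, 0), (-4, -1), (-5, -1)])
Fold: move[5]->D => LLLLDD (positions: [(0, 0), (-1, 0), (-2, 0), (-3, 0), (-4, 0), (-4, -1), (-4, -2)])

Answer: (0,0) (-1,0) (-2,0) (-3,0) (-4,0) (-4,-1) (-4,-2)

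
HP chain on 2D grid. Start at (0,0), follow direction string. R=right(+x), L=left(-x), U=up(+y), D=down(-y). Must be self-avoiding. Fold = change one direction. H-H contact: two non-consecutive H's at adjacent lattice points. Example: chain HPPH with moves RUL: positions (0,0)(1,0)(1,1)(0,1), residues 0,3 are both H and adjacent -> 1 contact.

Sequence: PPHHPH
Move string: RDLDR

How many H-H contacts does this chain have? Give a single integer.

Positions: [(0, 0), (1, 0), (1, -1), (0, -1), (0, -2), (1, -2)]
H-H contact: residue 2 @(1,-1) - residue 5 @(1, -2)

Answer: 1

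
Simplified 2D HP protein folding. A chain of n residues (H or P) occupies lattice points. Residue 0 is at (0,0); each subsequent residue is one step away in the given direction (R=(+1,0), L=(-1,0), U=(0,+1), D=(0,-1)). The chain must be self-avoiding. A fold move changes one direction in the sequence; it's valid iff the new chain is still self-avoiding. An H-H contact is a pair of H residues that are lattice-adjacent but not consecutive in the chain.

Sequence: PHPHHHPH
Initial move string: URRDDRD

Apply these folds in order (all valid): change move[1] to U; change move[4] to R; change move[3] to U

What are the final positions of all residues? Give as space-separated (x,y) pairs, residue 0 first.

Initial moves: URRDDRD
Fold: move[1]->U => UURDDRD (positions: [(0, 0), (0, 1), (0, 2), (1, 2), (1, 1), (1, 0), (2, 0), (2, -1)])
Fold: move[4]->R => UURDRRD (positions: [(0, 0), (0, 1), (0, 2), (1, 2), (1, 1), (2, 1), (3, 1), (3, 0)])
Fold: move[3]->U => UURURRD (positions: [(0, 0), (0, 1), (0, 2), (1, 2), (1, 3), (2, 3), (3, 3), (3, 2)])

Answer: (0,0) (0,1) (0,2) (1,2) (1,3) (2,3) (3,3) (3,2)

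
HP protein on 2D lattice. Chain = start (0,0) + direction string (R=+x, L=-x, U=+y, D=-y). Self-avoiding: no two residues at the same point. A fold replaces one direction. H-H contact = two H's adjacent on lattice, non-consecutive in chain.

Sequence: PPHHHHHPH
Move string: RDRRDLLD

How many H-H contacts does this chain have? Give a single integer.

Positions: [(0, 0), (1, 0), (1, -1), (2, -1), (3, -1), (3, -2), (2, -2), (1, -2), (1, -3)]
H-H contact: residue 3 @(2,-1) - residue 6 @(2, -2)

Answer: 1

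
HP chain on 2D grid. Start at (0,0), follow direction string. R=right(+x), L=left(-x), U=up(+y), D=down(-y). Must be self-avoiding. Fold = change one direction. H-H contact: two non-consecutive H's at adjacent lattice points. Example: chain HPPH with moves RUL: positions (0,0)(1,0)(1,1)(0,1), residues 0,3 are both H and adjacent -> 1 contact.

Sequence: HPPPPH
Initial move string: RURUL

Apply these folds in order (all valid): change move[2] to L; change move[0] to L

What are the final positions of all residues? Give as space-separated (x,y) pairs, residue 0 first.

Initial moves: RURUL
Fold: move[2]->L => RULUL (positions: [(0, 0), (1, 0), (1, 1), (0, 1), (0, 2), (-1, 2)])
Fold: move[0]->L => LULUL (positions: [(0, 0), (-1, 0), (-1, 1), (-2, 1), (-2, 2), (-3, 2)])

Answer: (0,0) (-1,0) (-1,1) (-2,1) (-2,2) (-3,2)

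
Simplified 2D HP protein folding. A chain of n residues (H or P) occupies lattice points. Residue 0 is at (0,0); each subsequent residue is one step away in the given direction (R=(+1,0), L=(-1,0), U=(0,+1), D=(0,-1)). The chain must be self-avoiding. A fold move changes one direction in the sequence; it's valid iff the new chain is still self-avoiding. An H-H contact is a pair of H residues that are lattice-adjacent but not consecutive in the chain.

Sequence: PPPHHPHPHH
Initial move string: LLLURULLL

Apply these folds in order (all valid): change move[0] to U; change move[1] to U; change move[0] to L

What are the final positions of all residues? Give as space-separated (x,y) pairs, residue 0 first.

Answer: (0,0) (-1,0) (-1,1) (-2,1) (-2,2) (-1,2) (-1,3) (-2,3) (-3,3) (-4,3)

Derivation:
Initial moves: LLLURULLL
Fold: move[0]->U => ULLURULLL (positions: [(0, 0), (0, 1), (-1, 1), (-2, 1), (-2, 2), (-1, 2), (-1, 3), (-2, 3), (-3, 3), (-4, 3)])
Fold: move[1]->U => UULURULLL (positions: [(0, 0), (0, 1), (0, 2), (-1, 2), (-1, 3), (0, 3), (0, 4), (-1, 4), (-2, 4), (-3, 4)])
Fold: move[0]->L => LULURULLL (positions: [(0, 0), (-1, 0), (-1, 1), (-2, 1), (-2, 2), (-1, 2), (-1, 3), (-2, 3), (-3, 3), (-4, 3)])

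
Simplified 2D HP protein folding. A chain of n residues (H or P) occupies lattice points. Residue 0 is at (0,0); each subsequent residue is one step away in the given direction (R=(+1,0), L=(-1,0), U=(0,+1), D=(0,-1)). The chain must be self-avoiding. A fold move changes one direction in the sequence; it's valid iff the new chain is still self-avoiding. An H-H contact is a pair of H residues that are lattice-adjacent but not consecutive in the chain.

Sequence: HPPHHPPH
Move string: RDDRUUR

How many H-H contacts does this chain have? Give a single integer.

Positions: [(0, 0), (1, 0), (1, -1), (1, -2), (2, -2), (2, -1), (2, 0), (3, 0)]
No H-H contacts found.

Answer: 0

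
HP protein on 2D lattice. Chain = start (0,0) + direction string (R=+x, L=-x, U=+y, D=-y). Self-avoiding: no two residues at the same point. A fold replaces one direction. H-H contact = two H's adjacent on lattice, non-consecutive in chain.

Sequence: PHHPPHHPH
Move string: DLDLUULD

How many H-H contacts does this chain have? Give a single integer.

Positions: [(0, 0), (0, -1), (-1, -1), (-1, -2), (-2, -2), (-2, -1), (-2, 0), (-3, 0), (-3, -1)]
H-H contact: residue 2 @(-1,-1) - residue 5 @(-2, -1)
H-H contact: residue 5 @(-2,-1) - residue 8 @(-3, -1)

Answer: 2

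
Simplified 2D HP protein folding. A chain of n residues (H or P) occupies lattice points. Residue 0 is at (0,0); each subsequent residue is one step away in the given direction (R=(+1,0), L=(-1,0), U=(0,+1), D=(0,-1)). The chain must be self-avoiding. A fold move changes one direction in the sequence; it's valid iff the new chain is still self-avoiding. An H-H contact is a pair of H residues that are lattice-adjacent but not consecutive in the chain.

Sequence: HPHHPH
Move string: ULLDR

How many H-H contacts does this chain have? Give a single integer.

Answer: 2

Derivation:
Positions: [(0, 0), (0, 1), (-1, 1), (-2, 1), (-2, 0), (-1, 0)]
H-H contact: residue 0 @(0,0) - residue 5 @(-1, 0)
H-H contact: residue 2 @(-1,1) - residue 5 @(-1, 0)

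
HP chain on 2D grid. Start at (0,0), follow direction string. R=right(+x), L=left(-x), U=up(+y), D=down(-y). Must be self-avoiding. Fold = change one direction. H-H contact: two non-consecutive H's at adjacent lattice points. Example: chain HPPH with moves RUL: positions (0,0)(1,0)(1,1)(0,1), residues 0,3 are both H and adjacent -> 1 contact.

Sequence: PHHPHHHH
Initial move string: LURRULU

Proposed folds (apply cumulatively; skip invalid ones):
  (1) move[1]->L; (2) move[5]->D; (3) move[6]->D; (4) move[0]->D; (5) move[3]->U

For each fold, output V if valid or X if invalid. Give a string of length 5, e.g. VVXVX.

Initial: LURRULU -> [(0, 0), (-1, 0), (-1, 1), (0, 1), (1, 1), (1, 2), (0, 2), (0, 3)]
Fold 1: move[1]->L => LLRRULU INVALID (collision), skipped
Fold 2: move[5]->D => LURRUDU INVALID (collision), skipped
Fold 3: move[6]->D => LURRULD INVALID (collision), skipped
Fold 4: move[0]->D => DURRULU INVALID (collision), skipped
Fold 5: move[3]->U => LURUULU VALID

Answer: XXXXV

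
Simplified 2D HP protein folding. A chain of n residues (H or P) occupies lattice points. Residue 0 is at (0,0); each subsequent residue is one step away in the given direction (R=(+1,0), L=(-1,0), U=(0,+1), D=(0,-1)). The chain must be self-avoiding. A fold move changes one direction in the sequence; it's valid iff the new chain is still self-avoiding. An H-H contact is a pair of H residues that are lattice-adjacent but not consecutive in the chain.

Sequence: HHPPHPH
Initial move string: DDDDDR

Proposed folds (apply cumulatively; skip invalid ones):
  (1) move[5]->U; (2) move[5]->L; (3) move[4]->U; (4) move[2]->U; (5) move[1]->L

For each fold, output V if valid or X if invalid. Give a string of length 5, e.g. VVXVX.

Answer: XVXXV

Derivation:
Initial: DDDDDR -> [(0, 0), (0, -1), (0, -2), (0, -3), (0, -4), (0, -5), (1, -5)]
Fold 1: move[5]->U => DDDDDU INVALID (collision), skipped
Fold 2: move[5]->L => DDDDDL VALID
Fold 3: move[4]->U => DDDDUL INVALID (collision), skipped
Fold 4: move[2]->U => DDUDDL INVALID (collision), skipped
Fold 5: move[1]->L => DLDDDL VALID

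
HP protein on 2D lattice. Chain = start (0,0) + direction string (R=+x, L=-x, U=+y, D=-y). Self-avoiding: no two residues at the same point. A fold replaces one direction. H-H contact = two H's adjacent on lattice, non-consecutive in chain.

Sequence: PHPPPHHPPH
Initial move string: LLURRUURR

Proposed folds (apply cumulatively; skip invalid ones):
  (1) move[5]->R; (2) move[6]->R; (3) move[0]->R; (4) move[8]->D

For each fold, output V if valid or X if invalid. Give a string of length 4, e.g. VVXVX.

Initial: LLURRUURR -> [(0, 0), (-1, 0), (-2, 0), (-2, 1), (-1, 1), (0, 1), (0, 2), (0, 3), (1, 3), (2, 3)]
Fold 1: move[5]->R => LLURRRURR VALID
Fold 2: move[6]->R => LLURRRRRR VALID
Fold 3: move[0]->R => RLURRRRRR INVALID (collision), skipped
Fold 4: move[8]->D => LLURRRRRD VALID

Answer: VVXV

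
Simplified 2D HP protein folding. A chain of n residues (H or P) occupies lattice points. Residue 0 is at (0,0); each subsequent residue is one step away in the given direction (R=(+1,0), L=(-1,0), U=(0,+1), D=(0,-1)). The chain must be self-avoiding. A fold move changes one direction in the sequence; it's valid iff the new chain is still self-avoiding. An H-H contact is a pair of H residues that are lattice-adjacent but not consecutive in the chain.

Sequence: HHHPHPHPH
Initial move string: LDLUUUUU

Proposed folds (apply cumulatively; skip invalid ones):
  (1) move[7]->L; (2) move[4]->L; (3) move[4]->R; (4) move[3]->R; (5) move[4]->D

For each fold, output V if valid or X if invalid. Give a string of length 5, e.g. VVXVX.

Answer: VVXXX

Derivation:
Initial: LDLUUUUU -> [(0, 0), (-1, 0), (-1, -1), (-2, -1), (-2, 0), (-2, 1), (-2, 2), (-2, 3), (-2, 4)]
Fold 1: move[7]->L => LDLUUUUL VALID
Fold 2: move[4]->L => LDLULUUL VALID
Fold 3: move[4]->R => LDLURUUL INVALID (collision), skipped
Fold 4: move[3]->R => LDLRLUUL INVALID (collision), skipped
Fold 5: move[4]->D => LDLUDUUL INVALID (collision), skipped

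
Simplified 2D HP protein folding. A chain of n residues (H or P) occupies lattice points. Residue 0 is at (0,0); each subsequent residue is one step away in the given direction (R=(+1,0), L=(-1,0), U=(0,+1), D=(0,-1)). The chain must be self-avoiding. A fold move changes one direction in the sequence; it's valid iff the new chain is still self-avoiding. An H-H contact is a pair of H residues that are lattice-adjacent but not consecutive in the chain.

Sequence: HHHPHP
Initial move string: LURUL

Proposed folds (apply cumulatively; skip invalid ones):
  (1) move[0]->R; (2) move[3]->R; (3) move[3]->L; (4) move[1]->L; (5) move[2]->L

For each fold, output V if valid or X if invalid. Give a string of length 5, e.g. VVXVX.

Answer: VXXXV

Derivation:
Initial: LURUL -> [(0, 0), (-1, 0), (-1, 1), (0, 1), (0, 2), (-1, 2)]
Fold 1: move[0]->R => RURUL VALID
Fold 2: move[3]->R => RURRL INVALID (collision), skipped
Fold 3: move[3]->L => RURLL INVALID (collision), skipped
Fold 4: move[1]->L => RLRUL INVALID (collision), skipped
Fold 5: move[2]->L => RULUL VALID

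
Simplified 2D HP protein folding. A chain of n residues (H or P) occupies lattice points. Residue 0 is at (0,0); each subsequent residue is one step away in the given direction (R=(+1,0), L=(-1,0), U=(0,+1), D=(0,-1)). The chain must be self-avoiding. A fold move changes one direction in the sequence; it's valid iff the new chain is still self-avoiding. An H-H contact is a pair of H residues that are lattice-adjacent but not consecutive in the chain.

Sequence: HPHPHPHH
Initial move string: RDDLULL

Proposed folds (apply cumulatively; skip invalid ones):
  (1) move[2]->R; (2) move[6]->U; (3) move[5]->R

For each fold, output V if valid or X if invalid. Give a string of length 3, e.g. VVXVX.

Initial: RDDLULL -> [(0, 0), (1, 0), (1, -1), (1, -2), (0, -2), (0, -1), (-1, -1), (-2, -1)]
Fold 1: move[2]->R => RDRLULL INVALID (collision), skipped
Fold 2: move[6]->U => RDDLULU VALID
Fold 3: move[5]->R => RDDLURU INVALID (collision), skipped

Answer: XVX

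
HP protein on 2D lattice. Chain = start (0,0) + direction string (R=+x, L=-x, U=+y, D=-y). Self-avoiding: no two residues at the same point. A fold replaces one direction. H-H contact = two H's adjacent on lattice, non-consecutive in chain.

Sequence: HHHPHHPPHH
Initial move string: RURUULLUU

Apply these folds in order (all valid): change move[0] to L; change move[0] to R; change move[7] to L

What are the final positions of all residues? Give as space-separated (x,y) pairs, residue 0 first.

Answer: (0,0) (1,0) (1,1) (2,1) (2,2) (2,3) (1,3) (0,3) (-1,3) (-1,4)

Derivation:
Initial moves: RURUULLUU
Fold: move[0]->L => LURUULLUU (positions: [(0, 0), (-1, 0), (-1, 1), (0, 1), (0, 2), (0, 3), (-1, 3), (-2, 3), (-2, 4), (-2, 5)])
Fold: move[0]->R => RURUULLUU (positions: [(0, 0), (1, 0), (1, 1), (2, 1), (2, 2), (2, 3), (1, 3), (0, 3), (0, 4), (0, 5)])
Fold: move[7]->L => RURUULLLU (positions: [(0, 0), (1, 0), (1, 1), (2, 1), (2, 2), (2, 3), (1, 3), (0, 3), (-1, 3), (-1, 4)])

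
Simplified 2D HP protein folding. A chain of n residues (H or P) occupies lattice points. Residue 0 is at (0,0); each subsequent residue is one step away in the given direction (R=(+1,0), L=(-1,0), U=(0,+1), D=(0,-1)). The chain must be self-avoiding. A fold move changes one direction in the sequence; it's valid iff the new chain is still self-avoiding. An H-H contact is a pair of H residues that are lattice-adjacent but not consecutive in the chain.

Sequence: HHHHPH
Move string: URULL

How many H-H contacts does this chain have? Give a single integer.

Answer: 0

Derivation:
Positions: [(0, 0), (0, 1), (1, 1), (1, 2), (0, 2), (-1, 2)]
No H-H contacts found.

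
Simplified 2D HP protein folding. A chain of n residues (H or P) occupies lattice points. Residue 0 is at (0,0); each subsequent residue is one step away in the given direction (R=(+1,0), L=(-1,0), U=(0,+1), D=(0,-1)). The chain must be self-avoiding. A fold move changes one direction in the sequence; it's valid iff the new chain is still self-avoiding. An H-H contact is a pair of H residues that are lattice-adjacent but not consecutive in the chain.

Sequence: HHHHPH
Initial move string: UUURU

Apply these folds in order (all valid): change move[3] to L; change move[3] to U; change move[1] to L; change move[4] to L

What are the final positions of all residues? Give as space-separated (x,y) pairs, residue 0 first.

Initial moves: UUURU
Fold: move[3]->L => UUULU (positions: [(0, 0), (0, 1), (0, 2), (0, 3), (-1, 3), (-1, 4)])
Fold: move[3]->U => UUUUU (positions: [(0, 0), (0, 1), (0, 2), (0, 3), (0, 4), (0, 5)])
Fold: move[1]->L => ULUUU (positions: [(0, 0), (0, 1), (-1, 1), (-1, 2), (-1, 3), (-1, 4)])
Fold: move[4]->L => ULUUL (positions: [(0, 0), (0, 1), (-1, 1), (-1, 2), (-1, 3), (-2, 3)])

Answer: (0,0) (0,1) (-1,1) (-1,2) (-1,3) (-2,3)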